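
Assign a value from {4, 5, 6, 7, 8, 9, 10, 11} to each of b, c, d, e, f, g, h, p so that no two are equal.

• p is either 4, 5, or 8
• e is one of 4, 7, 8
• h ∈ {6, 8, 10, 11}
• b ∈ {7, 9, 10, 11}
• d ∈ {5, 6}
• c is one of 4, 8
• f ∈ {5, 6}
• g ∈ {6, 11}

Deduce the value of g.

11

The 8 variables together cover exactly {4, 5, 6, 7, 8, 9, 10, 11} — 8 values for 8 variables — and 9 appears only in b's list, so b = 9.
The 7 still-open variables together cover exactly {4, 5, 6, 7, 8, 10, 11} — 7 values for 7 variables — and 7 appears only in e's list, so e = 7.
The 6 still-open variables together cover exactly {4, 5, 6, 8, 10, 11} — 6 values for 6 variables — and 10 appears only in h's list, so h = 10.
The 5 still-open variables draw from only 5 values {4, 5, 6, 8, 11}, so each is used; only g can be 11, hence g = 11.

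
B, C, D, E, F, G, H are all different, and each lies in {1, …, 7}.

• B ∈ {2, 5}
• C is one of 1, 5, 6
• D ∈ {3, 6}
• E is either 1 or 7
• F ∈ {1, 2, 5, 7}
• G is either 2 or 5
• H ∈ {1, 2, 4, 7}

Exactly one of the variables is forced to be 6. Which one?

Among the 7 variables, 3 fits only D (and all 7 values in {1, 2, 3, 4, 5, 6, 7} must be used), so D = 3.
The 6 still-open variables draw from only 6 values {1, 2, 4, 5, 6, 7}, so each is used; only H can be 4, hence H = 4.
The 5 still-open variables draw from only 5 values {1, 2, 5, 6, 7}, so each is used; only C can be 6, hence C = 6.

C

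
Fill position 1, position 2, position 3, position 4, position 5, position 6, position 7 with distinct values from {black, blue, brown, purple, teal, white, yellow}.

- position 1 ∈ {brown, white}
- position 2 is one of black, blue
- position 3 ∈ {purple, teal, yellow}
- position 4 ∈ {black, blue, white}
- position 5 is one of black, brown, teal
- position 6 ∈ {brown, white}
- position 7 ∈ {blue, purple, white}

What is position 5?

The 7 variables draw from only 7 values {black, blue, brown, purple, teal, white, yellow}, so each is used; only position 3 can be yellow, hence position 3 = yellow.
The 6 still-open variables draw from only 6 values {black, blue, brown, purple, teal, white}, so each is used; only position 7 can be purple, hence position 7 = purple.
Among the 5 still-open variables, teal fits only position 5 (and all 5 values in {black, blue, brown, teal, white} must be used), so position 5 = teal.

teal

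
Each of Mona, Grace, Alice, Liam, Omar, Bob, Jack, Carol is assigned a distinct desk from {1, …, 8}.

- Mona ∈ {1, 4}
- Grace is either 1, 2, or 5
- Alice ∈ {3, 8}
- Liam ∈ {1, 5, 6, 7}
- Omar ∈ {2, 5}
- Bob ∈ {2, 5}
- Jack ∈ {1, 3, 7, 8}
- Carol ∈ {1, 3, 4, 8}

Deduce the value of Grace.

The 8 variables draw from only 8 values {1, 2, 3, 4, 5, 6, 7, 8}, so each is used; only Liam can be 6, hence Liam = 6.
The 7 still-open variables draw from only 7 values {1, 2, 3, 4, 5, 7, 8}, so each is used; only Jack can be 7, hence Jack = 7.
Omar and Bob share exactly the 2 values {2, 5}; by pigeonhole those values go to them, so strike 2, 5 from Grace.
So Grace = 1.

1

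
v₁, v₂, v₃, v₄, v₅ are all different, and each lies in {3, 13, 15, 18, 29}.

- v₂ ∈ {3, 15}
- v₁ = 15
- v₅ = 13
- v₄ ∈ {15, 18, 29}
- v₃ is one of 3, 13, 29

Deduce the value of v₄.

18

v₁'s domain is down to {15}, so v₁ = 15. Strike 15 from v₂, v₄.
v₂ must be 3 (only option left). Eliminate 3 elsewhere: v₃.
v₅ has just one choice, so v₅ = 13. Remove 13 from v₃.
v₃'s domain is down to {29}, so v₃ = 29. Eliminate 29 elsewhere: v₄.
So v₄ = 18.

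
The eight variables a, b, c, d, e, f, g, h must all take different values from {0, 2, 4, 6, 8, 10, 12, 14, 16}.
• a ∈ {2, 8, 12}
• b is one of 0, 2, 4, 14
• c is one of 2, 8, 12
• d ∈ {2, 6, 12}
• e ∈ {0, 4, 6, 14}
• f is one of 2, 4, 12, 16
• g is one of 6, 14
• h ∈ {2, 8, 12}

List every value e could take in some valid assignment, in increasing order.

0, 4

Among the 8 variables, 16 fits only f (and all 8 values in {0, 2, 4, 6, 8, 12, 14, 16} must be used), so f = 16.
The 3 variables a, c, h are confined to {2, 8, 12}, which locks those values in; drop them from b, d.
d's domain is down to {6}, so d = 6. Strike 6 from e, g.
g has just one choice, so g = 14. Eliminate 14 elsewhere: b, e.
No further eliminations apply; e can still be any of 0, 4.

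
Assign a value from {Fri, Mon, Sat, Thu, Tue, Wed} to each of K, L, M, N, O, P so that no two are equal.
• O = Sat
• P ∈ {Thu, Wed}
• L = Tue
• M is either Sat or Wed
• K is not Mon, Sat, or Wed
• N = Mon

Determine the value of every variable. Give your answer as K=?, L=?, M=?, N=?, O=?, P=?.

L must be Tue (only option left). Eliminate Tue elsewhere: K.
N has just one choice, so N = Mon.
O must be Sat (only option left). So M can't be Sat.
M has just one choice, so M = Wed. Eliminate Wed elsewhere: P.
P has just one choice, so P = Thu. So K can't be Thu.
K's domain is down to {Fri}, so K = Fri.

K=Fri, L=Tue, M=Wed, N=Mon, O=Sat, P=Thu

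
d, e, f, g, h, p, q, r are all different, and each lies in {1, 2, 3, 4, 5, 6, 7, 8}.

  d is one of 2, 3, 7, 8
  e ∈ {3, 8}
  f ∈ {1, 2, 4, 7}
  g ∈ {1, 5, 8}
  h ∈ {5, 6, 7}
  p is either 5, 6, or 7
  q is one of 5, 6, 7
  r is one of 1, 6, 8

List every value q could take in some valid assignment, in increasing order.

The 8 variables together cover exactly {1, 2, 3, 4, 5, 6, 7, 8} — 8 values for 8 variables — and 4 appears only in f's list, so f = 4.
The 7 still-open variables together cover exactly {1, 2, 3, 5, 6, 7, 8} — 7 values for 7 variables — and 2 appears only in d's list, so d = 2.
Among the 6 still-open variables, 3 fits only e (and all 6 values in {1, 3, 5, 6, 7, 8} must be used), so e = 3.
The 3 variables h, p, q are confined to {5, 6, 7}, which locks those values in; drop them from g, r.
No further eliminations apply; q can still be any of 5, 6, 7.

5, 6, 7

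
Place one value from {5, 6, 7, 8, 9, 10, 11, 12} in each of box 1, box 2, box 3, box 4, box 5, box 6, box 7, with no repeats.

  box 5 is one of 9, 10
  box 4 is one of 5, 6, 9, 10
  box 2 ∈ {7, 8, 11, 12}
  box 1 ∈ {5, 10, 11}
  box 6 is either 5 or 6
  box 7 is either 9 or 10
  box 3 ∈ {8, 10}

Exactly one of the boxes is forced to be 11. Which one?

The 2 variables box 5 and box 7 are confined to {9, 10}, which locks those values in; drop them from box 1, box 3, box 4.
box 3 has just one choice, so box 3 = 8. So box 2 can't be 8.
box 4 and box 6 share exactly the 2 values {5, 6}; by pigeonhole those values go to them, so strike 5, 6 from box 1.
So 11 goes to box 1.

box 1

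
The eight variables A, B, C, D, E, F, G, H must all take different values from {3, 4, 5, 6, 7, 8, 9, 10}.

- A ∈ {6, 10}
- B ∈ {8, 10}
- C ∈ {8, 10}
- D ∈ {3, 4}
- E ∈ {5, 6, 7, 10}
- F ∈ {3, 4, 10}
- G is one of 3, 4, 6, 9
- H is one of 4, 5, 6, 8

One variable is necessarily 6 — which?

The 8 variables together cover exactly {3, 4, 5, 6, 7, 8, 9, 10} — 8 values for 8 variables — and 7 appears only in E's list, so E = 7.
The 7 still-open variables together cover exactly {3, 4, 5, 6, 8, 9, 10} — 7 values for 7 variables — and 5 appears only in H's list, so H = 5.
The 6 still-open variables draw from only 6 values {3, 4, 6, 8, 9, 10}, so each is used; only G can be 9, hence G = 9.
Among the 5 still-open variables, 6 fits only A (and all 5 values in {3, 4, 6, 8, 10} must be used), so A = 6.

A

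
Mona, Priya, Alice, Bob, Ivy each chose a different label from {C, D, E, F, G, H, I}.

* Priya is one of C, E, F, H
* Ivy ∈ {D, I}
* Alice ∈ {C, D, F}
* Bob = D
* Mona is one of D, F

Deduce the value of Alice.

C

Bob's domain is down to {D}, so Bob = D. Remove D from Mona, Alice, Ivy.
Ivy must be I (only option left).
That leaves Mona = F. Strike F from Priya, Alice.
So Alice = C.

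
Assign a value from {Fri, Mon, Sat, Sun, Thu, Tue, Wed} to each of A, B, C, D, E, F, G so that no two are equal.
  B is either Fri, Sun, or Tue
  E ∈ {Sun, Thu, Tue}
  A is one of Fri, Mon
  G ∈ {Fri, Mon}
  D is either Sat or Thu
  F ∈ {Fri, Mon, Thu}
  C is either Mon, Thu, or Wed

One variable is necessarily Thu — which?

The 7 variables draw from only 7 values {Fri, Mon, Sat, Sun, Thu, Tue, Wed}, so each is used; only D can be Sat, hence D = Sat.
Among the 6 still-open variables, Wed fits only C (and all 6 values in {Fri, Mon, Sun, Thu, Tue, Wed} must be used), so C = Wed.
A and G between them cover only {Fri, Mon} — a naked pair. Remove those values from B, F.
So Thu goes to F.

F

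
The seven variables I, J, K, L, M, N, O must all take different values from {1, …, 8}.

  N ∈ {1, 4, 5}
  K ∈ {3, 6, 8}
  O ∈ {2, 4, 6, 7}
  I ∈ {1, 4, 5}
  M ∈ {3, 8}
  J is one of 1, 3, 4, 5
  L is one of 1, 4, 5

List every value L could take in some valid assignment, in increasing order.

I, L, N between them cover only {1, 4, 5} — a naked triple. Remove those values from J, O.
J has just one choice, so J = 3. Strike 3 from K, M.
That leaves M = 8. Eliminate 8 elsewhere: K.
That leaves K = 6. Strike 6 from O.
No further eliminations apply; L can still be any of 1, 4, 5.

1, 4, 5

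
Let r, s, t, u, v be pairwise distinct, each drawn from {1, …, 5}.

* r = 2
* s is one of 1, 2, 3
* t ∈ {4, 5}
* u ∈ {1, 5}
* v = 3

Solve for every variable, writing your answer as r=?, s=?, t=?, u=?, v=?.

r has just one choice, so r = 2. Eliminate 2 elsewhere: s.
That leaves v = 3. Eliminate 3 elsewhere: s.
s's domain is down to {1}, so s = 1. So u can't be 1.
u's domain is down to {5}, so u = 5. Strike 5 from t.
t has just one choice, so t = 4.

r=2, s=1, t=4, u=5, v=3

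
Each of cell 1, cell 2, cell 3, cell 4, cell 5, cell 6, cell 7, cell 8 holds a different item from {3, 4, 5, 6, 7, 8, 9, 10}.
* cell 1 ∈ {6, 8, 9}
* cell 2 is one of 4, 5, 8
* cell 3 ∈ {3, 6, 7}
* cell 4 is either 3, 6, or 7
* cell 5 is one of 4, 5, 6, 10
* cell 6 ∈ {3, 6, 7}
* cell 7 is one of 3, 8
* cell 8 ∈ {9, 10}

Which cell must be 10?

cell 3, cell 4, cell 6 between them cover only {3, 6, 7} — a naked triple. Remove those values from cell 1, cell 5, cell 7.
That leaves cell 7 = 8. So cell 1, cell 2 can't be 8.
cell 1 has just one choice, so cell 1 = 9. Remove 9 from cell 8.
So 10 goes to cell 8.

cell 8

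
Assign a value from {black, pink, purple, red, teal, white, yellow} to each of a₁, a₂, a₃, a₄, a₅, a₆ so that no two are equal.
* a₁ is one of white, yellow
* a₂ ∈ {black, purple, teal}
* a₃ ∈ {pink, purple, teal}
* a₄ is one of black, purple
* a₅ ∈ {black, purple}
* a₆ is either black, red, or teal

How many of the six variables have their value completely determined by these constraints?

The 2 variables a₄ and a₅ are confined to {black, purple}, which locks those values in; drop them from a₂, a₃, a₆.
a₂ has just one choice, so a₂ = teal. Eliminate teal elsewhere: a₃, a₆.
a₃ has just one choice, so a₃ = pink.
a₆ must be red (only option left).
Determined: a₂=teal, a₃=pink, a₆=red. The other variables each still have more than one consistent value. That makes 3.

3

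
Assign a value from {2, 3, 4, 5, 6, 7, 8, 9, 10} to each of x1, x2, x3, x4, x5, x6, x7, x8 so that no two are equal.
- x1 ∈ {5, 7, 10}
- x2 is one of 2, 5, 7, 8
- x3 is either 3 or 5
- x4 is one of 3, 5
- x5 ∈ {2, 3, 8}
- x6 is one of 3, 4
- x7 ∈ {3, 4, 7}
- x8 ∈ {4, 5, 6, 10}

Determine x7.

7

The 8 variables draw from only 8 values {2, 3, 4, 5, 6, 7, 8, 10}, so each is used; only x8 can be 6, hence x8 = 6.
The 7 still-open variables together cover exactly {2, 3, 4, 5, 7, 8, 10} — 7 values for 7 variables — and 10 appears only in x1's list, so x1 = 10.
x3 and x4 between them cover only {3, 5} — a naked pair. Remove those values from x2, x5, x6, x7.
x6 has just one choice, so x6 = 4. Eliminate 4 elsewhere: x7.
So x7 = 7.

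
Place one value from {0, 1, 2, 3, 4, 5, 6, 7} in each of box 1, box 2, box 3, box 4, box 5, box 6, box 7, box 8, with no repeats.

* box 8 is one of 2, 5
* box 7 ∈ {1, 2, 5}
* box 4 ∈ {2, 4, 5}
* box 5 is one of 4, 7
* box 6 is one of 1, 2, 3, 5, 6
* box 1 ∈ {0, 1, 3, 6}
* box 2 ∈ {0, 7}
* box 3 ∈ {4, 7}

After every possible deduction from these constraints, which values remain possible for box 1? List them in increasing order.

3, 6

box 3 and box 5 between them cover only {4, 7} — a naked pair. Remove those values from box 2, box 4.
box 2 has just one choice, so box 2 = 0. Remove 0 from box 1.
The 2 variables box 4 and box 8 are confined to {2, 5}, which locks those values in; drop them from box 6, box 7.
box 7 must be 1 (only option left). Eliminate 1 elsewhere: box 1, box 6.
No further eliminations apply; box 1 can still be any of 3, 6.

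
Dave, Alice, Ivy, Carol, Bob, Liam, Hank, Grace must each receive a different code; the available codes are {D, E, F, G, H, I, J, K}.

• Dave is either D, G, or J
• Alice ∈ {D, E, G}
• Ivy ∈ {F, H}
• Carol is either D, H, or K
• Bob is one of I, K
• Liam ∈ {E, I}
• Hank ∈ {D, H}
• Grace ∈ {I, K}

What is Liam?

E

The 8 variables together cover exactly {D, E, F, G, H, I, J, K} — 8 values for 8 variables — and F appears only in Ivy's list, so Ivy = F.
The 7 still-open variables draw from only 7 values {D, E, G, H, I, J, K}, so each is used; only Dave can be J, hence Dave = J.
Among the 6 still-open variables, G fits only Alice (and all 6 values in {D, E, G, H, I, K} must be used), so Alice = G.
The 5 still-open variables draw from only 5 values {D, E, H, I, K}, so each is used; only Liam can be E, hence Liam = E.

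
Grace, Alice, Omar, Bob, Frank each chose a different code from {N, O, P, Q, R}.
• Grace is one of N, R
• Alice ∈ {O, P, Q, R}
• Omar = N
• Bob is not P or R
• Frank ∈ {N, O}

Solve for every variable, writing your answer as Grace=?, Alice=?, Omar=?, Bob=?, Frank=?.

Grace=R, Alice=P, Omar=N, Bob=Q, Frank=O

Omar has just one choice, so Omar = N. So Grace, Bob, Frank can't be N.
Frank's domain is down to {O}, so Frank = O. So Alice, Bob can't be O.
Grace must be R (only option left). Strike R from Alice.
Bob has just one choice, so Bob = Q. Eliminate Q elsewhere: Alice.
Alice's domain is down to {P}, so Alice = P.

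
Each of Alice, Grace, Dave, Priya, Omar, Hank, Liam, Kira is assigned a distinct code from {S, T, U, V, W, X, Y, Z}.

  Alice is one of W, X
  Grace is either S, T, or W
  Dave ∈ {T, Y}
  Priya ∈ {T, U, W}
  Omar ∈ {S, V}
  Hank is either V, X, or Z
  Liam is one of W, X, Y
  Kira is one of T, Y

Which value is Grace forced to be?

S

The 8 variables together cover exactly {S, T, U, V, W, X, Y, Z} — 8 values for 8 variables — and U appears only in Priya's list, so Priya = U.
Among the 7 still-open variables, Z fits only Hank (and all 7 values in {S, T, V, W, X, Y, Z} must be used), so Hank = Z.
The 6 still-open variables draw from only 6 values {S, T, V, W, X, Y}, so each is used; only Omar can be V, hence Omar = V.
The 5 still-open variables draw from only 5 values {S, T, W, X, Y}, so each is used; only Grace can be S, hence Grace = S.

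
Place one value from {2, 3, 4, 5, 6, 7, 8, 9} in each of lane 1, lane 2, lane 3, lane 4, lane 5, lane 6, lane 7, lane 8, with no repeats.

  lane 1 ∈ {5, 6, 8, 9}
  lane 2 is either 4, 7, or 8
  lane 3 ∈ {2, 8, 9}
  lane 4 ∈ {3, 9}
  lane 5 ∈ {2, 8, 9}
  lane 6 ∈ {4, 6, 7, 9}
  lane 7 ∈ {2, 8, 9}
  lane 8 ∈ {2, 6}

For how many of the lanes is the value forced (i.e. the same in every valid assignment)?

Among the 8 variables, 3 fits only lane 4 (and all 8 values in {2, 3, 4, 5, 6, 7, 8, 9} must be used), so lane 4 = 3.
The 7 still-open variables together cover exactly {2, 4, 5, 6, 7, 8, 9} — 7 values for 7 variables — and 5 appears only in lane 1's list, so lane 1 = 5.
lane 3, lane 5, lane 7 between them cover only {2, 8, 9} — a naked triple. Remove those values from lane 2, lane 6, lane 8.
lane 8 has just one choice, so lane 8 = 6. Eliminate 6 elsewhere: lane 6.
Determined: lane 1=5, lane 4=3, lane 8=6. The other lanes each still have more than one consistent value. That makes 3.

3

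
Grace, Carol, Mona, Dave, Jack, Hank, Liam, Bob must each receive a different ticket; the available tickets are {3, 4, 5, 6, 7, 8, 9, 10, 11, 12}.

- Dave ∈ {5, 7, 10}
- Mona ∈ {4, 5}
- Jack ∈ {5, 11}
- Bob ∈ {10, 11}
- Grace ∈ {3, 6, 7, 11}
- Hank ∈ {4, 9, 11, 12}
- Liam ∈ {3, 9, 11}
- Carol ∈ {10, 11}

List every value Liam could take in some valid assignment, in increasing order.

Carol and Bob between them cover only {10, 11} — a naked pair. Remove those values from Grace, Dave, Jack, Hank, Liam.
Jack has just one choice, so Jack = 5. Eliminate 5 elsewhere: Mona, Dave.
That leaves Mona = 4. So Hank can't be 4.
Dave must be 7 (only option left). Eliminate 7 elsewhere: Grace.
No further eliminations apply; Liam can still be any of 3, 9.

3, 9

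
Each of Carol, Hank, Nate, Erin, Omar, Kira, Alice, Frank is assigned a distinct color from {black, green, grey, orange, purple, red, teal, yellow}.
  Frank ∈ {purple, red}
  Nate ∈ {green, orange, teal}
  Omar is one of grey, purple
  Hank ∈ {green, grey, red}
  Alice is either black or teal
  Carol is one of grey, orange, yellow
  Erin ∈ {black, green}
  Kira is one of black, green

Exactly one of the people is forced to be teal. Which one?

Alice

Among the 8 variables, yellow fits only Carol (and all 8 values in {black, green, grey, orange, purple, red, teal, yellow} must be used), so Carol = yellow.
Among the 7 still-open variables, orange fits only Nate (and all 7 values in {black, green, grey, orange, purple, red, teal} must be used), so Nate = orange.
The 6 still-open variables together cover exactly {black, green, grey, purple, red, teal} — 6 values for 6 variables — and teal appears only in Alice's list, so Alice = teal.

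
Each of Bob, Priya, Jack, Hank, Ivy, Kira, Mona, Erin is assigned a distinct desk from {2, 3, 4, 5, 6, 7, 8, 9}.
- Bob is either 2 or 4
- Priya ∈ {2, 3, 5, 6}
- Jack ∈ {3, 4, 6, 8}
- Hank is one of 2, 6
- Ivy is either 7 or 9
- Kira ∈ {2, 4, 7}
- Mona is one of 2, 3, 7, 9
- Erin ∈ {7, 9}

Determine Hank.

The 8 variables draw from only 8 values {2, 3, 4, 5, 6, 7, 8, 9}, so each is used; only Priya can be 5, hence Priya = 5.
The 7 still-open variables draw from only 7 values {2, 3, 4, 6, 7, 8, 9}, so each is used; only Jack can be 8, hence Jack = 8.
The 6 still-open variables together cover exactly {2, 3, 4, 6, 7, 9} — 6 values for 6 variables — and 3 appears only in Mona's list, so Mona = 3.
The 5 still-open variables draw from only 5 values {2, 4, 6, 7, 9}, so each is used; only Hank can be 6, hence Hank = 6.

6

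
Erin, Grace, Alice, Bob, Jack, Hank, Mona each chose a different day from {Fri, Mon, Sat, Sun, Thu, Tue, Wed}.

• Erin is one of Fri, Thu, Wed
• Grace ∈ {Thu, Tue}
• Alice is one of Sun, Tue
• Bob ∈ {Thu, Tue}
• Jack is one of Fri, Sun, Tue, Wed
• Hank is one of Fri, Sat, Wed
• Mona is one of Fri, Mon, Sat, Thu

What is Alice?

Sun

The 7 variables draw from only 7 values {Fri, Mon, Sat, Sun, Thu, Tue, Wed}, so each is used; only Mona can be Mon, hence Mona = Mon.
Among the 6 still-open variables, Sat fits only Hank (and all 6 values in {Fri, Sat, Sun, Thu, Tue, Wed} must be used), so Hank = Sat.
Grace and Bob between them cover only {Thu, Tue} — a naked pair. Remove those values from Erin, Alice, Jack.
So Alice = Sun.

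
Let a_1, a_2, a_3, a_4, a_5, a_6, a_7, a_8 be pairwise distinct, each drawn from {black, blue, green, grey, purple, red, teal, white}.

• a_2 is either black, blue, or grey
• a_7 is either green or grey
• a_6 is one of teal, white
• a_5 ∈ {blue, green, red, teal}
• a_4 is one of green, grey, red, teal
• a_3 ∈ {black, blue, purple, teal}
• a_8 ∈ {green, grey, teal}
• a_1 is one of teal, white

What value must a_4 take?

The 8 variables together cover exactly {black, blue, green, grey, purple, red, teal, white} — 8 values for 8 variables — and purple appears only in a_3's list, so a_3 = purple.
The 7 still-open variables draw from only 7 values {black, blue, green, grey, red, teal, white}, so each is used; only a_2 can be black, hence a_2 = black.
The 6 still-open variables draw from only 6 values {blue, green, grey, red, teal, white}, so each is used; only a_5 can be blue, hence a_5 = blue.
Among the 5 still-open variables, red fits only a_4 (and all 5 values in {green, grey, red, teal, white} must be used), so a_4 = red.

red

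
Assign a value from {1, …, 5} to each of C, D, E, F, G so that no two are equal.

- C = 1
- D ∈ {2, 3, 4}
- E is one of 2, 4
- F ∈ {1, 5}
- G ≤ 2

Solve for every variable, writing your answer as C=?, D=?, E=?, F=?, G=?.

C=1, D=3, E=4, F=5, G=2

C has just one choice, so C = 1. So F, G can't be 1.
F must be 5 (only option left).
G has just one choice, so G = 2. Strike 2 from D, E.
E must be 4 (only option left). So D can't be 4.
D's domain is down to {3}, so D = 3.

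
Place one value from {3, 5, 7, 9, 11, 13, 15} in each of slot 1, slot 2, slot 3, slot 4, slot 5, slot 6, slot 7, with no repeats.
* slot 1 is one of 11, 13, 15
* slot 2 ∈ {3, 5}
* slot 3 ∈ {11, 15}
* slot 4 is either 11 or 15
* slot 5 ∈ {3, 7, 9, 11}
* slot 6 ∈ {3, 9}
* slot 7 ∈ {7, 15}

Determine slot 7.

The 7 variables together cover exactly {3, 5, 7, 9, 11, 13, 15} — 7 values for 7 variables — and 5 appears only in slot 2's list, so slot 2 = 5.
The 6 still-open variables draw from only 6 values {3, 7, 9, 11, 13, 15}, so each is used; only slot 1 can be 13, hence slot 1 = 13.
slot 3 and slot 4 between them cover only {11, 15} — a naked pair. Remove those values from slot 5, slot 7.
So slot 7 = 7.

7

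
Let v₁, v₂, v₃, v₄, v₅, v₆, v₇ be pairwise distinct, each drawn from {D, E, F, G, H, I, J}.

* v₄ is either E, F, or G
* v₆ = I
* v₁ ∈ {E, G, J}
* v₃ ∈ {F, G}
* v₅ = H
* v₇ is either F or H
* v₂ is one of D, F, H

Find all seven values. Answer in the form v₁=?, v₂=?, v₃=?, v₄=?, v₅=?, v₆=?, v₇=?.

v₅ must be H (only option left). Eliminate H elsewhere: v₂, v₇.
v₆'s domain is down to {I}, so v₆ = I.
v₇'s domain is down to {F}, so v₇ = F. Strike F from v₂, v₃, v₄.
v₂'s domain is down to {D}, so v₂ = D.
v₃'s domain is down to {G}, so v₃ = G. Remove G from v₁, v₄.
That leaves v₄ = E. Eliminate E elsewhere: v₁.
v₁ must be J (only option left).

v₁=J, v₂=D, v₃=G, v₄=E, v₅=H, v₆=I, v₇=F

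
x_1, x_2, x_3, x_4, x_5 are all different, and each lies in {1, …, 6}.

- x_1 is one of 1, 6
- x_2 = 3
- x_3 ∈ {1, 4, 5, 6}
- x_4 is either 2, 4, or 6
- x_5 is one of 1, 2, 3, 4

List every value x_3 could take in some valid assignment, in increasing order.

x_2 must be 3 (only option left). So x_5 can't be 3.
No further eliminations apply; x_3 can still be any of 1, 4, 5, 6.

1, 4, 5, 6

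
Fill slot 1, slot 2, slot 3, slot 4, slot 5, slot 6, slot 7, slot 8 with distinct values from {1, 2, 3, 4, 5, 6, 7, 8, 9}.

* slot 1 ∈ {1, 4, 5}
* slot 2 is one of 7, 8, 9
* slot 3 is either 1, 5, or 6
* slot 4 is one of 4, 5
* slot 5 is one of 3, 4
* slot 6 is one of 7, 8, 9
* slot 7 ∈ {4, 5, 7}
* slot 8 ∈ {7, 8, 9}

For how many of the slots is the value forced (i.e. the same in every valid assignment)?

The 8 variables together cover exactly {1, 3, 4, 5, 6, 7, 8, 9} — 8 values for 8 variables — and 3 appears only in slot 5's list, so slot 5 = 3.
The 7 still-open variables together cover exactly {1, 4, 5, 6, 7, 8, 9} — 7 values for 7 variables — and 6 appears only in slot 3's list, so slot 3 = 6.
The 6 still-open variables together cover exactly {1, 4, 5, 7, 8, 9} — 6 values for 6 variables — and 1 appears only in slot 1's list, so slot 1 = 1.
slot 2, slot 6, slot 8 between them cover only {7, 8, 9} — a naked triple. Remove those values from slot 7.
Determined: slot 1=1, slot 3=6, slot 5=3. The other slots each still have more than one consistent value. That makes 3.

3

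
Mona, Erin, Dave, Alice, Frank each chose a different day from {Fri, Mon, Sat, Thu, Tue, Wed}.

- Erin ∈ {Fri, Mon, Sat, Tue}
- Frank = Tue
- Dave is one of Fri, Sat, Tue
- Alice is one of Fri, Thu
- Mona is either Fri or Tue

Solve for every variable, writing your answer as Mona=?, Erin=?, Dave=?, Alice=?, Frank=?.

Frank must be Tue (only option left). Strike Tue from Mona, Erin, Dave.
That leaves Mona = Fri. So Erin, Dave, Alice can't be Fri.
Dave's domain is down to {Sat}, so Dave = Sat. So Erin can't be Sat.
Alice must be Thu (only option left).
Erin must be Mon (only option left).

Mona=Fri, Erin=Mon, Dave=Sat, Alice=Thu, Frank=Tue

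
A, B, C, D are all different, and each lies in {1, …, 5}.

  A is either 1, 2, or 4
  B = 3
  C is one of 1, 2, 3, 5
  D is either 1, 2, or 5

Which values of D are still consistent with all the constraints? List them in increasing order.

B must be 3 (only option left). Strike 3 from C.
No further eliminations apply; D can still be any of 1, 2, 5.

1, 2, 5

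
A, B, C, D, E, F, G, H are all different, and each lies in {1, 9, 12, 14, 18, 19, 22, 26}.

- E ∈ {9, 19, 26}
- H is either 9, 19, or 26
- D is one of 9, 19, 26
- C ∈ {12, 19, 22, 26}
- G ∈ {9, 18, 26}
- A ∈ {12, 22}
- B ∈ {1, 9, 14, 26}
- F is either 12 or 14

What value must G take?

Among the 8 variables, 1 fits only B (and all 8 values in {1, 9, 12, 14, 18, 19, 22, 26} must be used), so B = 1.
The 7 still-open variables together cover exactly {9, 12, 14, 18, 19, 22, 26} — 7 values for 7 variables — and 14 appears only in F's list, so F = 14.
The 6 still-open variables together cover exactly {9, 12, 18, 19, 22, 26} — 6 values for 6 variables — and 18 appears only in G's list, so G = 18.

18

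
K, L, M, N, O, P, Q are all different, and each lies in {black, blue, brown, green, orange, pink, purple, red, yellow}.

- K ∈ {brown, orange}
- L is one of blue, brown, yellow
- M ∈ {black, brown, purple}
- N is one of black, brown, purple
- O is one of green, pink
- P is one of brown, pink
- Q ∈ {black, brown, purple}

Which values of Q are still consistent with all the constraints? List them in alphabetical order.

black, brown, purple

The 3 variables M, N, Q are confined to {black, brown, purple}, which locks those values in; drop them from K, L, P.
K's domain is down to {orange}, so K = orange.
That leaves P = pink. So O can't be pink.
O must be green (only option left).
No further eliminations apply; Q can still be any of black, brown, purple.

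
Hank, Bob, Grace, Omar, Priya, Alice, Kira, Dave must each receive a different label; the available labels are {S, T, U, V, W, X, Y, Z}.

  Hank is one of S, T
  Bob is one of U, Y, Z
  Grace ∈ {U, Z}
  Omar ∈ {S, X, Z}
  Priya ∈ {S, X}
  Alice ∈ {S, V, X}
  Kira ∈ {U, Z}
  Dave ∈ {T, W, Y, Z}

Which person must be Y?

Bob

The 8 variables together cover exactly {S, T, U, V, W, X, Y, Z} — 8 values for 8 variables — and V appears only in Alice's list, so Alice = V.
Among the 7 still-open variables, W fits only Dave (and all 7 values in {S, T, U, W, X, Y, Z} must be used), so Dave = W.
The 6 still-open variables together cover exactly {S, T, U, X, Y, Z} — 6 values for 6 variables — and T appears only in Hank's list, so Hank = T.
The 5 still-open variables together cover exactly {S, U, X, Y, Z} — 5 values for 5 variables — and Y appears only in Bob's list, so Bob = Y.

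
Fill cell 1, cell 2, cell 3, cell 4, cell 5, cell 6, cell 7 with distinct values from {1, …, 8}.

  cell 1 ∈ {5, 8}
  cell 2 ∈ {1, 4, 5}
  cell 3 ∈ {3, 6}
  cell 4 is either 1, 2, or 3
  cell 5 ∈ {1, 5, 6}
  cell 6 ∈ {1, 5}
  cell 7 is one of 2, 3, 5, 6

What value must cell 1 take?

The 7 variables draw from only 7 values {1, 2, 3, 4, 5, 6, 8}, so each is used; only cell 2 can be 4, hence cell 2 = 4.
Among the 6 still-open variables, 8 fits only cell 1 (and all 6 values in {1, 2, 3, 5, 6, 8} must be used), so cell 1 = 8.

8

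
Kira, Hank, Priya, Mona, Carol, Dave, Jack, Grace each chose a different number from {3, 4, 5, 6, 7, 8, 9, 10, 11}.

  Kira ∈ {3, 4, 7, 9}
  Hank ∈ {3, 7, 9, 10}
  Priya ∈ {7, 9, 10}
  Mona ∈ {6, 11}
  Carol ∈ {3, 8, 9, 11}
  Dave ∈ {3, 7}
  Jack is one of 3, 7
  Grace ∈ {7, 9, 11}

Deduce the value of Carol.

The 8 variables together cover exactly {3, 4, 6, 7, 8, 9, 10, 11} — 8 values for 8 variables — and 4 appears only in Kira's list, so Kira = 4.
The 7 still-open variables draw from only 7 values {3, 6, 7, 8, 9, 10, 11}, so each is used; only Mona can be 6, hence Mona = 6.
The 6 still-open variables together cover exactly {3, 7, 8, 9, 10, 11} — 6 values for 6 variables — and 8 appears only in Carol's list, so Carol = 8.

8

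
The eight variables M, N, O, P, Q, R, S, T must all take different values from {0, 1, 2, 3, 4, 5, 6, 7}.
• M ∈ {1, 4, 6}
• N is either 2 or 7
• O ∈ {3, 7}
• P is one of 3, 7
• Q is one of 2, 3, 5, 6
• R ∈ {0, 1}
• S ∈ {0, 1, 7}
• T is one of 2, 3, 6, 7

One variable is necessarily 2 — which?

The 8 variables together cover exactly {0, 1, 2, 3, 4, 5, 6, 7} — 8 values for 8 variables — and 4 appears only in M's list, so M = 4.
Among the 7 still-open variables, 5 fits only Q (and all 7 values in {0, 1, 2, 3, 5, 6, 7} must be used), so Q = 5.
The 6 still-open variables together cover exactly {0, 1, 2, 3, 6, 7} — 6 values for 6 variables — and 6 appears only in T's list, so T = 6.
The 5 still-open variables together cover exactly {0, 1, 2, 3, 7} — 5 values for 5 variables — and 2 appears only in N's list, so N = 2.

N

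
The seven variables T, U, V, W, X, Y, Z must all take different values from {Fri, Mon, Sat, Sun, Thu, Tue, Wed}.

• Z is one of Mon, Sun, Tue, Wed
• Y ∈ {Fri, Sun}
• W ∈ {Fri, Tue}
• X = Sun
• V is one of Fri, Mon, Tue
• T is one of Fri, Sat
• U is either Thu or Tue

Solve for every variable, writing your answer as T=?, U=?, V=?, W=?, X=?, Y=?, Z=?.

T=Sat, U=Thu, V=Mon, W=Tue, X=Sun, Y=Fri, Z=Wed

X must be Sun (only option left). Remove Sun from Y, Z.
Y must be Fri (only option left). Strike Fri from T, V, W.
T has just one choice, so T = Sat.
W's domain is down to {Tue}, so W = Tue. Strike Tue from U, V, Z.
U's domain is down to {Thu}, so U = Thu.
V must be Mon (only option left). Eliminate Mon elsewhere: Z.
Z must be Wed (only option left).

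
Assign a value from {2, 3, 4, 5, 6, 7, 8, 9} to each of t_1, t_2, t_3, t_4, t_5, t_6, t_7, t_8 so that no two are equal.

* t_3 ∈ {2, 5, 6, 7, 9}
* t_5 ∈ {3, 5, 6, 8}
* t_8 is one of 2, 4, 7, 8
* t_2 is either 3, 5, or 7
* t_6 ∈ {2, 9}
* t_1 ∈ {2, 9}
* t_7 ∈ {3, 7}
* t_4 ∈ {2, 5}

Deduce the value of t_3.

6

Among the 8 variables, 4 fits only t_8 (and all 8 values in {2, 3, 4, 5, 6, 7, 8, 9} must be used), so t_8 = 4.
Among the 7 still-open variables, 8 fits only t_5 (and all 7 values in {2, 3, 5, 6, 7, 8, 9} must be used), so t_5 = 8.
The 6 still-open variables together cover exactly {2, 3, 5, 6, 7, 9} — 6 values for 6 variables — and 6 appears only in t_3's list, so t_3 = 6.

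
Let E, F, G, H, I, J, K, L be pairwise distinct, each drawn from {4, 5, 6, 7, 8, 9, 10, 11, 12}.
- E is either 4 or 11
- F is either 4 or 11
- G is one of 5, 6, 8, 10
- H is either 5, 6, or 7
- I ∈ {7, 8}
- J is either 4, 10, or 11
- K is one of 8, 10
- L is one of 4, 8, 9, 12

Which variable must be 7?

I

E and F share exactly the 2 values {4, 11}; by pigeonhole those values go to them, so strike 4, 11 from J, L.
J must be 10 (only option left). Eliminate 10 elsewhere: G, K.
K must be 8 (only option left). Strike 8 from G, I, L.
So 7 goes to I.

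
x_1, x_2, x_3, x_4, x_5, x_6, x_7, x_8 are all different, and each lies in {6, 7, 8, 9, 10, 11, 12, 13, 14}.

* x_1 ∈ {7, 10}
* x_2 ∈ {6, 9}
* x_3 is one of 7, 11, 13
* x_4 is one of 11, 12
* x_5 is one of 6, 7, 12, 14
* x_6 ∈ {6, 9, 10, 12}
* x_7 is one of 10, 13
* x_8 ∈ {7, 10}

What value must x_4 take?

The 8 variables draw from only 8 values {6, 7, 9, 10, 11, 12, 13, 14}, so each is used; only x_5 can be 14, hence x_5 = 14.
x_1 and x_8 between them cover only {7, 10} — a naked pair. Remove those values from x_3, x_6, x_7.
x_7's domain is down to {13}, so x_7 = 13. Eliminate 13 elsewhere: x_3.
x_3 has just one choice, so x_3 = 11. So x_4 can't be 11.
So x_4 = 12.

12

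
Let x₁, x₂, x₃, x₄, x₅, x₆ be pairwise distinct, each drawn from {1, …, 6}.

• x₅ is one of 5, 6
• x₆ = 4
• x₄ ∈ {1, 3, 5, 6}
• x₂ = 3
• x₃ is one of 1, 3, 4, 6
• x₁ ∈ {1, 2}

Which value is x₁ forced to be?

2

x₂'s domain is down to {3}, so x₂ = 3. Eliminate 3 elsewhere: x₃, x₄.
x₆'s domain is down to {4}, so x₆ = 4. Eliminate 4 elsewhere: x₃.
The 4 still-open variables together cover exactly {1, 2, 5, 6} — 4 values for 4 variables — and 2 appears only in x₁'s list, so x₁ = 2.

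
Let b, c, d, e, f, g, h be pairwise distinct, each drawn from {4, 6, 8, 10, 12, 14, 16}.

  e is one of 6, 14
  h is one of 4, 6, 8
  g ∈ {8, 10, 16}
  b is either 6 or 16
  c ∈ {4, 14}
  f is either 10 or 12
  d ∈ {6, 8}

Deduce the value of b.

16

The 7 variables draw from only 7 values {4, 6, 8, 10, 12, 14, 16}, so each is used; only f can be 12, hence f = 12.
Among the 6 still-open variables, 10 fits only g (and all 6 values in {4, 6, 8, 10, 14, 16} must be used), so g = 10.
The 5 still-open variables draw from only 5 values {4, 6, 8, 14, 16}, so each is used; only b can be 16, hence b = 16.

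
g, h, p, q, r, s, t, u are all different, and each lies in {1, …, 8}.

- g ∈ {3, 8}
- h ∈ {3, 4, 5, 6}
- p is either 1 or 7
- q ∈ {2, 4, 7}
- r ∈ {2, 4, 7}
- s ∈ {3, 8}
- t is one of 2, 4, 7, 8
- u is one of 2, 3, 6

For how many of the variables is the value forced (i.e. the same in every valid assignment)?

3

Among the 8 variables, 1 fits only p (and all 8 values in {1, 2, 3, 4, 5, 6, 7, 8} must be used), so p = 1.
Among the 7 still-open variables, 5 fits only h (and all 7 values in {2, 3, 4, 5, 6, 7, 8} must be used), so h = 5.
The 6 still-open variables draw from only 6 values {2, 3, 4, 6, 7, 8}, so each is used; only u can be 6, hence u = 6.
g and s share exactly the 2 values {3, 8}; by pigeonhole those values go to them, so strike 3, 8 from t.
Determined: h=5, p=1, u=6. The other variables each still have more than one consistent value. That makes 3.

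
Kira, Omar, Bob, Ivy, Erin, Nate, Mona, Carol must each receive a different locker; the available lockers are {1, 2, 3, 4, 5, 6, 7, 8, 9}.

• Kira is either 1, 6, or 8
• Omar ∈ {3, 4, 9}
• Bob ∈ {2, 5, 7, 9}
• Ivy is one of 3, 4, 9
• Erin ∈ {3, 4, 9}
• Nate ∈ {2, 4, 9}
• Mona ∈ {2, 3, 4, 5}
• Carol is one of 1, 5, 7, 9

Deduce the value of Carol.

1

Omar, Ivy, Erin between them cover only {3, 4, 9} — a naked triple. Remove those values from Bob, Nate, Mona, Carol.
Nate has just one choice, so Nate = 2. So Bob, Mona can't be 2.
That leaves Mona = 5. So Bob, Carol can't be 5.
Bob must be 7 (only option left). Eliminate 7 elsewhere: Carol.
So Carol = 1.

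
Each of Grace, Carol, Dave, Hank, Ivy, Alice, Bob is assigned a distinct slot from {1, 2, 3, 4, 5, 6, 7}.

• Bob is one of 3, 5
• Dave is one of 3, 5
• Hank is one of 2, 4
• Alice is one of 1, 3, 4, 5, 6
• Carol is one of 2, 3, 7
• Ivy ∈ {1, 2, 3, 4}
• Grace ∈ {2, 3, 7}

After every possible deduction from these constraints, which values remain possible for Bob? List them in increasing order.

3, 5

The 7 variables together cover exactly {1, 2, 3, 4, 5, 6, 7} — 7 values for 7 variables — and 6 appears only in Alice's list, so Alice = 6.
The 6 still-open variables draw from only 6 values {1, 2, 3, 4, 5, 7}, so each is used; only Ivy can be 1, hence Ivy = 1.
The 5 still-open variables draw from only 5 values {2, 3, 4, 5, 7}, so each is used; only Hank can be 4, hence Hank = 4.
The 2 variables Dave and Bob are confined to {3, 5}, which locks those values in; drop them from Grace, Carol.
No further eliminations apply; Bob can still be any of 3, 5.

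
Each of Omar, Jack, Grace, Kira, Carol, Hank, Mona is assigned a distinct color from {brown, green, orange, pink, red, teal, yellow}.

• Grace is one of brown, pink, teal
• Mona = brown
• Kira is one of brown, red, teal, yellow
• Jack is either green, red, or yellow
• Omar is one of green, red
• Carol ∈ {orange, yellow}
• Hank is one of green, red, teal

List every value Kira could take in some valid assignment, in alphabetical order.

red, teal, yellow

Mona must be brown (only option left). Eliminate brown elsewhere: Grace, Kira.
The 6 still-open variables draw from only 6 values {green, orange, pink, red, teal, yellow}, so each is used; only Carol can be orange, hence Carol = orange.
The 5 still-open variables draw from only 5 values {green, pink, red, teal, yellow}, so each is used; only Grace can be pink, hence Grace = pink.
No further eliminations apply; Kira can still be any of red, teal, yellow.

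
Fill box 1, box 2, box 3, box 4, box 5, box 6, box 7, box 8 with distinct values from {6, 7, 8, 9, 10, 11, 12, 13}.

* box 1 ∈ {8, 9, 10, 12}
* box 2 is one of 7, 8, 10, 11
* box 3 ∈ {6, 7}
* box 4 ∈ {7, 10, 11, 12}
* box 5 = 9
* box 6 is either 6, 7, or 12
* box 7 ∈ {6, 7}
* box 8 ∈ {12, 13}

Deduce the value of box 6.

12

box 5's domain is down to {9}, so box 5 = 9. Remove 9 from box 1.
The 7 still-open variables draw from only 7 values {6, 7, 8, 10, 11, 12, 13}, so each is used; only box 8 can be 13, hence box 8 = 13.
box 3 and box 7 between them cover only {6, 7} — a naked pair. Remove those values from box 2, box 4, box 6.
So box 6 = 12.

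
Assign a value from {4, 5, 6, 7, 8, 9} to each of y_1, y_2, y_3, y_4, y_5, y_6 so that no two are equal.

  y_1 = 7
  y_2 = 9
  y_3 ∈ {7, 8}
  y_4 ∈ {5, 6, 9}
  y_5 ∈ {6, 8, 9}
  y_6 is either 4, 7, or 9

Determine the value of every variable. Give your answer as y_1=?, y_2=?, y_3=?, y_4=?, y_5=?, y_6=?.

y_1's domain is down to {7}, so y_1 = 7. Eliminate 7 elsewhere: y_3, y_6.
y_2's domain is down to {9}, so y_2 = 9. Remove 9 from y_4, y_5, y_6.
y_3 must be 8 (only option left). Strike 8 from y_5.
That leaves y_5 = 6. Strike 6 from y_4.
y_6's domain is down to {4}, so y_6 = 4.
y_4 has just one choice, so y_4 = 5.

y_1=7, y_2=9, y_3=8, y_4=5, y_5=6, y_6=4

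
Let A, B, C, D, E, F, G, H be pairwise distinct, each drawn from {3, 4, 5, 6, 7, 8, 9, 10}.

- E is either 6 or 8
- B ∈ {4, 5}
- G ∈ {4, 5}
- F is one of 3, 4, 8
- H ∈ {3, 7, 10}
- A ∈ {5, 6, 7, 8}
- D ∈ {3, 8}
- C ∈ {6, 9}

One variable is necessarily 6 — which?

E

Among the 8 variables, 9 fits only C (and all 8 values in {3, 4, 5, 6, 7, 8, 9, 10} must be used), so C = 9.
The 7 still-open variables together cover exactly {3, 4, 5, 6, 7, 8, 10} — 7 values for 7 variables — and 10 appears only in H's list, so H = 10.
The 6 still-open variables together cover exactly {3, 4, 5, 6, 7, 8} — 6 values for 6 variables — and 7 appears only in A's list, so A = 7.
The 5 still-open variables draw from only 5 values {3, 4, 5, 6, 8}, so each is used; only E can be 6, hence E = 6.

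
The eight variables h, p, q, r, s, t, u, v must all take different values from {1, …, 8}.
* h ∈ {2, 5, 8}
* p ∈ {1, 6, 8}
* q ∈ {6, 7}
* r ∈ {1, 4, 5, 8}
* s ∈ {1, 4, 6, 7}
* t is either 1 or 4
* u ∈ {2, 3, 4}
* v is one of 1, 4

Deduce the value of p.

Among the 8 variables, 3 fits only u (and all 8 values in {1, 2, 3, 4, 5, 6, 7, 8} must be used), so u = 3.
Among the 7 still-open variables, 2 fits only h (and all 7 values in {1, 2, 4, 5, 6, 7, 8} must be used), so h = 2.
The 6 still-open variables draw from only 6 values {1, 4, 5, 6, 7, 8}, so each is used; only r can be 5, hence r = 5.
The 5 still-open variables together cover exactly {1, 4, 6, 7, 8} — 5 values for 5 variables — and 8 appears only in p's list, so p = 8.

8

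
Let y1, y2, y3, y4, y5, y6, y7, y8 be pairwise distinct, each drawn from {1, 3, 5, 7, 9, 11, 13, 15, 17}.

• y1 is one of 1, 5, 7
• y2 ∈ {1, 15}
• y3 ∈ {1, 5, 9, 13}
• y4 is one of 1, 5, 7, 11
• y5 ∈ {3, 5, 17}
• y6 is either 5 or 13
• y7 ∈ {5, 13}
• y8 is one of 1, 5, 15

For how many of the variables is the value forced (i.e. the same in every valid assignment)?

y6 and y7 share exactly the 2 values {5, 13}; by pigeonhole those values go to them, so strike 5, 13 from y1, y3, y4, y5, y8.
y2 and y8 between them cover only {1, 15} — a naked pair. Remove those values from y1, y3, y4.
y1 has just one choice, so y1 = 7. Remove 7 from y4.
y3 has just one choice, so y3 = 9.
y4 has just one choice, so y4 = 11.
Determined: y1=7, y3=9, y4=11. The other variables each still have more than one consistent value. That makes 3.

3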